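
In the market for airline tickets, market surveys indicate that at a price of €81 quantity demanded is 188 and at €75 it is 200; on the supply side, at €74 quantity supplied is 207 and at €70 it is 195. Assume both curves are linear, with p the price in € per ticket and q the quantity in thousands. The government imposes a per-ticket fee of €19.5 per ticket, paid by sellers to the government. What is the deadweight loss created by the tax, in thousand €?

Deadweight loss = €228.15 thousand.

Demand slope: (200 − 188)/(75 − 81) = -2, so qd = 350 − 2p.
Supply slope: (195 − 207)/(70 − 74) = 3, so qs = 3p − 15.
Without the tax, 350 − 2p = 3p − 15 gives 5p = 365, so p* = €73 and q* = 204.
With the tax collected from sellers, supply shifts: qs = 3(p − 19.5) − 15.
Solving gives q = 180.6 with consumers paying €84.7 and sellers receiving €65.2 (the €19.5 wedge).
Quantity falls by |ΔQ| = |204 − 180.6| = 23.4.
DWL = ½ · t · |ΔQ| = ½ · 19.5 · 23.4 = €228.15.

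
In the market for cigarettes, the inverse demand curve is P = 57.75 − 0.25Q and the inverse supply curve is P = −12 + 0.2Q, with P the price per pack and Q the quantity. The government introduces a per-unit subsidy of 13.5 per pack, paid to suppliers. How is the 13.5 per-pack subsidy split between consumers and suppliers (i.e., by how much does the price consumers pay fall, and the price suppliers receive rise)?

Consumers gain 7.5 per pack; suppliers gain 6 per pack.

Rewrite in direct form: Qd = 231 − 4P and Qs = 5P + 60.
Without the subsidy, 231 − 4P = 5P + 60 gives 9P = 171, so P* = 19 and Q* = 155.
With a per-unit subsidy paid to suppliers, each receives P + 13.5 per unit sold, so supply becomes Qs = 5(P + 13.5) + 60.
New equilibrium: consumers pay 11.5, suppliers receive 25, Q = 185. (Wedge: Pb − Ps = −13.5.)
Gain to consumers: 7.5; to suppliers: 6. (They sum to 13.5.)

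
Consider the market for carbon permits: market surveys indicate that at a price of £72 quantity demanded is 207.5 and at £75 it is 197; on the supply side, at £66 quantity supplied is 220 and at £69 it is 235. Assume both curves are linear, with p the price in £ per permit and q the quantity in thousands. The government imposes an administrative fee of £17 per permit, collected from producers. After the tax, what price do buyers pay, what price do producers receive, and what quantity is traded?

Demand slope: (197 − 207.5)/(75 − 72) = -3.5, so qd = 459.5 − 3.5p.
Supply slope: (235 − 220)/(69 − 66) = 5, so qs = 5p − 110.
Without the tax, 459.5 − 3.5p = 5p − 110 gives 8.5p = 569.5, so p* = £67 and q* = 225.
With the tax collected from producers, supply shifts: qs = 5(p − 17) − 110.
New equilibrium: buyers pay £77, producers receive £60, q = 190. (Wedge: pb − ps = 17.)
The less price-elastic side of the market bears the larger share of a per-unit tax.

Buyers pay £77; producers receive £60; quantity = 190.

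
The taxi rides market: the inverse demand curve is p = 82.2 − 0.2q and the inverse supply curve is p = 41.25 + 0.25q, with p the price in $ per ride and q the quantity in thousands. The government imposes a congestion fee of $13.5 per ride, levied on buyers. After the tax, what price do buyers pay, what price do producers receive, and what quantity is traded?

Rewrite in direct form: qd = 411 − 5p and qs = 4p − 165.
Before the tax: set 411 − 5p = 4p − 165 → p* = $64, q* = 91.
With the tax collected from buyers, demand (in seller-price terms) shifts: qd = 411 − 5(p + 13.5).
Solving gives q = 61 with buyers paying $70 and producers receiving $56.5 (the $13.5 wedge).
The less price-elastic side of the market bears the larger share of a per-unit tax.

Buyers pay $70; producers receive $56.5; quantity = 61.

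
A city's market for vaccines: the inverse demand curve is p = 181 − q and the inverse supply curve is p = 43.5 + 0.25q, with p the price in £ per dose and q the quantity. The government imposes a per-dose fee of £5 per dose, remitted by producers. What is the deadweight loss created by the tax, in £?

Deadweight loss = £10.

Inverting to q(p) form: qd = 181 − p; qs = 4p − 174.
Before the tax: set 181 − p = 4p − 174 → p* = £71, q* = 110.
With the tax collected from producers, supply shifts: qs = 4(p − 5) − 174.
Solving gives q = 106 with consumers paying £75 and producers receiving £70 (the £5 wedge).
Quantity falls by |ΔQ| = |110 − 106| = 4.
DWL = ½ · t · |ΔQ| = ½ · 5 · 4 = £10.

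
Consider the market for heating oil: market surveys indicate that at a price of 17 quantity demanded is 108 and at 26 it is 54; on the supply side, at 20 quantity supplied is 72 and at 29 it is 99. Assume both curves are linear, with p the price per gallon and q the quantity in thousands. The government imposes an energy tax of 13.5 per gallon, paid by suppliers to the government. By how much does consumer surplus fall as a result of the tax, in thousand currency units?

Demand slope: (54 − 108)/(26 − 17) = -6, so qd = 210 − 6p.
Supply slope: (99 − 72)/(29 − 20) = 3, so qs = 3p + 12.
Without the tax, 210 − 6p = 3p + 12 gives 9p = 198, so p* = 22 and q* = 78.
With the tax collected from suppliers, supply shifts: qs = 3(p − 13.5) + 12.
New equilibrium: buyers pay 26.5, suppliers receive 13, q = 51. (Wedge: pb − ps = 13.5.)
ΔCS is the trapezoid between Q = 51 and Q = 78 of height 4.5: ½ · (78 + 51) · 4.5 = 290.25.

Consumer surplus falls by 290.25 thousand.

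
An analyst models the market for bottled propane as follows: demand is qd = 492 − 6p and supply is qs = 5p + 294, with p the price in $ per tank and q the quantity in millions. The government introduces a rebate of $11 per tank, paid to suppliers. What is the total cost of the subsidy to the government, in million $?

Without the subsidy, 492 − 6p = 5p + 294 gives 11p = 198, so p* = $18 and q* = 384.
With a per-unit subsidy paid to suppliers, each receives p + 11 per unit sold, so supply becomes qs = 5(p + 11) + 294.
Solving gives q = 414 with consumers paying $13 and suppliers receiving $24 (the $11 wedge).
Outlay = t · Q = 11 · 414 = $4554.

Government outlay = $4554 million.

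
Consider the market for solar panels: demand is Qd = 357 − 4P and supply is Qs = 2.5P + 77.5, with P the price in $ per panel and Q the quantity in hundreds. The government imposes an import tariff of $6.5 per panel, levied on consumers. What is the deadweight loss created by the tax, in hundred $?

Before the tax: set 357 − 4P = 2.5P + 77.5 → P* = $43, Q* = 185.
With the tax collected from consumers, demand (in seller-price terms) shifts: Qd = 357 − 4(P + 6.5).
New equilibrium: consumers pay $45.5, producers receive $39, Q = 175. (Wedge: Pb − Ps = 6.5.)
Quantity falls by |ΔQ| = |185 − 175| = 10.
DWL = ½ · t · |ΔQ| = ½ · 6.5 · 10 = $32.5.

Deadweight loss = $32.5 hundred.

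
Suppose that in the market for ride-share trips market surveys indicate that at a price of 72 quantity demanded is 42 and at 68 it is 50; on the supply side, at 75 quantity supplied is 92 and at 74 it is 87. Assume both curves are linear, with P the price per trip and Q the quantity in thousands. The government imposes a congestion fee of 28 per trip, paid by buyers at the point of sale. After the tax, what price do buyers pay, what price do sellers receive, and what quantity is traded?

Demand slope: (50 − 42)/(68 − 72) = -2, so Qd = 186 − 2P.
Supply slope: (87 − 92)/(74 − 75) = 5, so Qs = 5P − 283.
Before the tax: set 186 − 2P = 5P − 283 → P* = 67, Q* = 52.
With the tax collected from buyers, demand (in seller-price terms) shifts: Qd = 186 − 2(P + 28).
Solving gives Q = 12 with buyers paying 87 and sellers receiving 59 (the 28 wedge).
The less price-elastic side of the market bears the larger share of a per-unit tax.

Buyers pay 87; sellers receive 59; quantity = 12.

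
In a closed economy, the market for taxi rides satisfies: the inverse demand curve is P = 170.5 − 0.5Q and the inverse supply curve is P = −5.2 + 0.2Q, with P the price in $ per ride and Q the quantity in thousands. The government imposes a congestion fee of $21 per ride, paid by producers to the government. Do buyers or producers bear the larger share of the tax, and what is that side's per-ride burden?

Rewrite in direct form: Qd = 341 − 2P and Qs = 5P + 26.
Without the tax, 341 − 2P = 5P + 26 gives 7P = 315, so P* = $45 and Q* = 251.
With the tax collected from producers, supply shifts: Qs = 5(P − 21) + 26.
Solving gives Q = 221 with buyers paying $60 and producers receiving $39 (the $21 wedge).
Per-ride burden: buyers $15, producers $6.
Buyers take the larger share because demand is less price-elastic here (demand slope 2 vs supply slope 5).

Buyers bear the larger share: $15 per ride.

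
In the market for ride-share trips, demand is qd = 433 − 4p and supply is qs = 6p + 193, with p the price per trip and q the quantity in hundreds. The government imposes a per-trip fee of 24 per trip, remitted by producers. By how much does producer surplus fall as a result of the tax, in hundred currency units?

Without the tax, 433 − 4p = 6p + 193 gives 10p = 240, so p* = 24 and q* = 337.
With the tax collected from producers, supply shifts: qs = 6(p − 24) + 193.
Solving gives q = 279.4 with consumers paying 38.4 and producers receiving 14.4 (the 24 wedge).
ΔPS is the trapezoid between Q = 279.4 and Q = 337 of height 9.6: ½ · (337 + 279.4) · 9.6 = 2958.72.

Producer surplus falls by 2958.72 hundred.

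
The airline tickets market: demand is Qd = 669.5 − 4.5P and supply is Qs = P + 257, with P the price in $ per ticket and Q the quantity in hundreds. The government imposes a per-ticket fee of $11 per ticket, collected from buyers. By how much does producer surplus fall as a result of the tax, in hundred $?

Producer surplus falls by $2947.5 hundred.

Before the tax: set 669.5 − 4.5P = P + 257 → P* = $75, Q* = 332.
With the tax collected from buyers, demand (in seller-price terms) shifts: Qd = 669.5 − 4.5(P + 11).
New equilibrium: buyers pay $77, producers receive $66, Q = 323. (Wedge: Pb − Ps = 11.)
ΔPS is the trapezoid between Q = 323 and Q = 332 of height $9: ½ · (332 + 323) · 9 = $2947.5.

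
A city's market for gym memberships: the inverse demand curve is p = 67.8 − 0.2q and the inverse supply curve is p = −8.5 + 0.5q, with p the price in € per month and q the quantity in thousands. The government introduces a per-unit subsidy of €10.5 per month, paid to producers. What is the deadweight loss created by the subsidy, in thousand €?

Deadweight loss = €78.75 thousand.

Inverting to q(p) form: qd = 339 − 5p; qs = 2p + 17.
Before the subsidy: set 339 − 5p = 2p + 17 → p* = €46, q* = 109.
With a per-unit subsidy paid to producers, each receives p + 10.5 per unit sold, so supply becomes qs = 2(p + 10.5) + 17.
Solving gives q = 124 with buyers paying €43 and producers receiving €53.5 (the €10.5 wedge).
Quantity rises by |ΔQ| = |109 − 124| = 15.
DWL = ½ · t · |ΔQ| = ½ · 10.5 · 15 = €78.75.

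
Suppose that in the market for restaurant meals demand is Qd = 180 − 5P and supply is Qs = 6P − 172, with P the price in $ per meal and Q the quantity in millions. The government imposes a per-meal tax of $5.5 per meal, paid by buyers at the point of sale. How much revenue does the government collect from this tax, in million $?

Tax revenue = $27.5 million.

Without the tax, 180 − 5P = 6P − 172 gives 11P = 352, so P* = $32 and Q* = 20.
With the tax collected from buyers, demand (in seller-price terms) shifts: Qd = 180 − 5(P + 5.5).
New equilibrium: buyers pay $35, suppliers receive $29.5, Q = 5. (Wedge: Pb − Ps = 5.5.)
Revenue = t · Q = 5.5 · 5 = $27.5.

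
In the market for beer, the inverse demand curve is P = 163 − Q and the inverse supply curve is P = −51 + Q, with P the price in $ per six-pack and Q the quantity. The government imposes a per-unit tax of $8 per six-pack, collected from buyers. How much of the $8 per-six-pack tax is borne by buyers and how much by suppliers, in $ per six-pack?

Inverting to Q(P) form: Qd = 163 − P; Qs = P + 51.
Before the tax: set 163 − P = P + 51 → P* = $56, Q* = 107.
With the tax collected from buyers, demand (in seller-price terms) shifts: Qd = 163 − (P + 8).
New equilibrium: buyers pay $60, suppliers receive $52, Q = 103. (Wedge: Pb − Ps = 8.)
Burden on buyers: $4; on suppliers: $4. (They sum to $8.)

Buyers bear $4 per six-pack; suppliers bear $4 per six-pack.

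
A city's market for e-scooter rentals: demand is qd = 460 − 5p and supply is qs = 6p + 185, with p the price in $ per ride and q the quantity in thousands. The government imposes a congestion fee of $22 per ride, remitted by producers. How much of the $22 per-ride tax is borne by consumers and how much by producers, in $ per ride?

Consumers bear $12 per ride; producers bear $10 per ride.

Before the tax: set 460 − 5p = 6p + 185 → p* = $25, q* = 335.
With the tax collected from producers, supply shifts: qs = 6(p − 22) + 185.
New equilibrium: consumers pay $37, producers receive $15, q = 275. (Wedge: pb − ps = 22.)
Burden on consumers: $12; on producers: $10. (They sum to $22.)
The less price-elastic side of the market bears the larger share of a per-unit tax.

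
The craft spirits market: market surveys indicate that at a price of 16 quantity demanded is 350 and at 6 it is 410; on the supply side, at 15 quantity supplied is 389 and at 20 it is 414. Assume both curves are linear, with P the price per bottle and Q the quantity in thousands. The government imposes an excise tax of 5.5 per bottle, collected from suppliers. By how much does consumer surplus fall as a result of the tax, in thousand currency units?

Consumer surplus falls by 916.25 thousand.

Demand slope: (410 − 350)/(6 − 16) = -6, so Qd = 446 − 6P.
Supply slope: (414 − 389)/(20 − 15) = 5, so Qs = 5P + 314.
Without the tax, 446 − 6P = 5P + 314 gives 11P = 132, so P* = 12 and Q* = 374.
With the tax collected from suppliers, supply shifts: Qs = 5(P − 5.5) + 314.
Solving gives Q = 359 with buyers paying 14.5 and suppliers receiving 9 (the 5.5 wedge).
ΔCS is the trapezoid between Q = 359 and Q = 374 of height 2.5: ½ · (374 + 359) · 2.5 = 916.25.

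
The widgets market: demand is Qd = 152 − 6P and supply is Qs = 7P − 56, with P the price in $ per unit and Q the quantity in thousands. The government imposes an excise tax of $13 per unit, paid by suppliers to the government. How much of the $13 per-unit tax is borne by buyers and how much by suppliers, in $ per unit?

Buyers bear $7 per unit; suppliers bear $6 per unit.

Without the tax, 152 − 6P = 7P − 56 gives 13P = 208, so P* = $16 and Q* = 56.
With the tax collected from suppliers, supply shifts: Qs = 7(P − 13) − 56.
Solving gives Q = 14 with buyers paying $23 and suppliers receiving $10 (the $13 wedge).
Burden on buyers: $7; on suppliers: $6. (They sum to $13.)
The less price-elastic side of the market bears the larger share of a per-unit tax.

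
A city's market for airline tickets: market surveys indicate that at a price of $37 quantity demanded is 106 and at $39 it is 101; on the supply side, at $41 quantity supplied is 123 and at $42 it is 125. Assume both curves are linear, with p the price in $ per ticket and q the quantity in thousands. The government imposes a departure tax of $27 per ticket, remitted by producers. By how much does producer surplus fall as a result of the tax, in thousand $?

Demand slope: (101 − 106)/(39 − 37) = -2.5, so qd = 198.5 − 2.5p.
Supply slope: (125 − 123)/(42 − 41) = 2, so qs = 2p + 41.
Before the tax: set 198.5 − 2.5p = 2p + 41 → p* = $35, q* = 111.
With the tax collected from producers, supply shifts: qs = 2(p − 27) + 41.
Solving gives q = 81 with consumers paying $47 and producers receiving $20 (the $27 wedge).
ΔPS is the trapezoid between Q = 81 and Q = 111 of height $15: ½ · (111 + 81) · 15 = $1440.

Producer surplus falls by $1440 thousand.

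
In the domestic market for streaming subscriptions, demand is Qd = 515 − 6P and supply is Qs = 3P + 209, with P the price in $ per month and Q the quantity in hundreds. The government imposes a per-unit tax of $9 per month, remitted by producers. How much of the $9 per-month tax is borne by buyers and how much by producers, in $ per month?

Buyers bear $3 per month; producers bear $6 per month.

Before the tax: set 515 − 6P = 3P + 209 → P* = $34, Q* = 311.
With the tax collected from producers, supply shifts: Qs = 3(P − 9) + 209.
New equilibrium: buyers pay $37, producers receive $28, Q = 293. (Wedge: Pb − Ps = 9.)
Burden on buyers: $3; on producers: $6. (They sum to $9.)
The less price-elastic side of the market bears the larger share of a per-unit tax.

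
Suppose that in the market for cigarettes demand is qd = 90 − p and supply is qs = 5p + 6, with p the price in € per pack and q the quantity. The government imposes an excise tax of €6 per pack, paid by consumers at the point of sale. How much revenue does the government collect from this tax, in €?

Tax revenue = €426.

Before the tax: set 90 − p = 5p + 6 → p* = €14, q* = 76.
With the tax collected from consumers, demand (in seller-price terms) shifts: qd = 90 − (p + 6).
Solving gives q = 71 with consumers paying €19 and suppliers receiving €13 (the €6 wedge).
Revenue = t · Q = 6 · 71 = €426.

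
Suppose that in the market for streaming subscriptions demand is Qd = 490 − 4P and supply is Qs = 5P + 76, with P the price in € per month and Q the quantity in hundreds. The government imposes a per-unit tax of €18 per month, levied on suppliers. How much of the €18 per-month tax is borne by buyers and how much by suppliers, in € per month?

Buyers bear €10 per month; suppliers bear €8 per month.

Without the tax, 490 − 4P = 5P + 76 gives 9P = 414, so P* = €46 and Q* = 306.
With the tax collected from suppliers, supply shifts: Qs = 5(P − 18) + 76.
Solving gives Q = 266 with buyers paying €56 and suppliers receiving €38 (the €18 wedge).
Burden on buyers: €10; on suppliers: €8. (They sum to €18.)
The less price-elastic side of the market bears the larger share of a per-unit tax.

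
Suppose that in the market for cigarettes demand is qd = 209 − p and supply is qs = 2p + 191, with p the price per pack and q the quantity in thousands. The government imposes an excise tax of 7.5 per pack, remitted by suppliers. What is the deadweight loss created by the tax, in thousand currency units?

Deadweight loss = 18.75 thousand.

Without the tax, 209 − p = 2p + 191 gives 3p = 18, so p* = 6 and q* = 203.
With the tax collected from suppliers, supply shifts: qs = 2(p − 7.5) + 191.
New equilibrium: buyers pay 11, suppliers receive 3.5, q = 198. (Wedge: pb − ps = 7.5.)
Quantity falls by |ΔQ| = |203 − 198| = 5.
DWL = ½ · t · |ΔQ| = ½ · 7.5 · 5 = 18.75.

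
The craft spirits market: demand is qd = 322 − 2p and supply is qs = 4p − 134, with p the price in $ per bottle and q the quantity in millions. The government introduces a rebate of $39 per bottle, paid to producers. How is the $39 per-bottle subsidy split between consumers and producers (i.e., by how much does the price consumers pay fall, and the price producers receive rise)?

Consumers gain $26 per bottle; producers gain $13 per bottle.

Before the subsidy: set 322 − 2p = 4p − 134 → p* = $76, q* = 170.
With a per-unit subsidy paid to producers, each receives p + 39 per unit sold, so supply becomes qs = 4(p + 39) − 134.
Solving gives q = 222 with consumers paying $50 and producers receiving $89 (the $39 wedge).
Gain to consumers: $26; to producers: $13. (They sum to $39.)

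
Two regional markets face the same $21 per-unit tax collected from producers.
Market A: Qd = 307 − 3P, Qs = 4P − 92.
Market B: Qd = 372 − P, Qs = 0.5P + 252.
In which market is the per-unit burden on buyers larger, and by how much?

Market A: pre-tax P* = $57, Q* = 136; post-tax Q = 100; per-unit burden on buyers = $12.
Market B: pre-tax P* = $80, Q* = 292; post-tax Q = 285; per-unit burden on buyers = $7.
Difference: $12 vs $7 → market A is larger by $5.

Market A, by $5.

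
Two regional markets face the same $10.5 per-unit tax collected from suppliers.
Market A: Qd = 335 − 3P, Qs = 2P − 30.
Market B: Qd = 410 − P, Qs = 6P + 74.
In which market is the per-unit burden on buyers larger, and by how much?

Market A: pre-tax P* = $73, Q* = 116; post-tax Q = 103.4; per-unit burden on buyers = $4.2.
Market B: pre-tax P* = $48, Q* = 362; post-tax Q = 353; per-unit burden on buyers = $9.
Difference: $4.2 vs $9 → market B is larger by $4.8.

Market B, by $4.8.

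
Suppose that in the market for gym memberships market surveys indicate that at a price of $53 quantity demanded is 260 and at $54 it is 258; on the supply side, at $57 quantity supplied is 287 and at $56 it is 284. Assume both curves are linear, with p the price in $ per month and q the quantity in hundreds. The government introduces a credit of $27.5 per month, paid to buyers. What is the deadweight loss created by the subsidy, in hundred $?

Deadweight loss = $453.75 hundred.

Demand slope: (258 − 260)/(54 − 53) = -2, so qd = 366 − 2p.
Supply slope: (284 − 287)/(56 − 57) = 3, so qs = 3p + 116.
Without the subsidy, 366 − 2p = 3p + 116 gives 5p = 250, so p* = $50 and q* = 266.
With a per-unit subsidy paid to buyers, each effectively pays p − 27.5, so demand becomes qd = 366 − 2(p − 27.5).
New equilibrium: buyers pay $33.5, sellers receive $61, q = 299. (Wedge: pb − ps = −27.5.)
Quantity rises by |ΔQ| = |266 − 299| = 33.
DWL = ½ · t · |ΔQ| = ½ · 27.5 · 33 = $453.75.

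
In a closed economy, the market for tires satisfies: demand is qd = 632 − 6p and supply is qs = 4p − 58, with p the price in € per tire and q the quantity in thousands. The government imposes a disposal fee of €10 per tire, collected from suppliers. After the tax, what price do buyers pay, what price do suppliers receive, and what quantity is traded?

Buyers pay €73; suppliers receive €63; quantity = 194.

Before the tax: set 632 − 6p = 4p − 58 → p* = €69, q* = 218.
With the tax collected from suppliers, supply shifts: qs = 4(p − 10) − 58.
New equilibrium: buyers pay €73, suppliers receive €63, q = 194. (Wedge: pb − ps = 10.)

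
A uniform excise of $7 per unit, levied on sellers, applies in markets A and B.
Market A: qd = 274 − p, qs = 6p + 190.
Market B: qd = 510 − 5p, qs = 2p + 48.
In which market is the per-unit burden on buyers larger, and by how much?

Market A: pre-tax p* = $12, q* = 262; post-tax q = 256; per-unit burden on buyers = $6.
Market B: pre-tax p* = $66, q* = 180; post-tax q = 170; per-unit burden on buyers = $2.
Difference: $6 vs $2 → market A is larger by $4.

Market A, by $4.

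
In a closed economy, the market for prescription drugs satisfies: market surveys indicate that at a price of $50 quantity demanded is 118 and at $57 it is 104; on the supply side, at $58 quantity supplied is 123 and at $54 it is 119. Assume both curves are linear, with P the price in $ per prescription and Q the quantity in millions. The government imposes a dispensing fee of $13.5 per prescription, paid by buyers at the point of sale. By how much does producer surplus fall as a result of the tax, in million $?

Demand slope: (104 − 118)/(57 − 50) = -2, so Qd = 218 − 2P.
Supply slope: (119 − 123)/(54 − 58) = 1, so Qs = P + 65.
Before the tax: set 218 − 2P = P + 65 → P* = $51, Q* = 116.
With the tax collected from buyers, demand (in seller-price terms) shifts: Qd = 218 − 2(P + 13.5).
New equilibrium: buyers pay $55.5, sellers receive $42, Q = 107. (Wedge: Pb − Ps = 13.5.)
ΔPS is the trapezoid between Q = 107 and Q = 116 of height $9: ½ · (116 + 107) · 9 = $1003.5.

Producer surplus falls by $1003.5 million.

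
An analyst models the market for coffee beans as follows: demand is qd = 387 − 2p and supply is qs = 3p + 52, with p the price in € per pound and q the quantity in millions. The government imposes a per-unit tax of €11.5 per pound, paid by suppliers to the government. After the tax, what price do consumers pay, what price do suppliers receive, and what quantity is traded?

Consumers pay €73.9; suppliers receive €62.4; quantity = 239.2.

Without the tax, 387 − 2p = 3p + 52 gives 5p = 335, so p* = €67 and q* = 253.
With the tax collected from suppliers, supply shifts: qs = 3(p − 11.5) + 52.
New equilibrium: consumers pay €73.9, suppliers receive €62.4, q = 239.2. (Wedge: pb − ps = 11.5.)
The less price-elastic side of the market bears the larger share of a per-unit tax.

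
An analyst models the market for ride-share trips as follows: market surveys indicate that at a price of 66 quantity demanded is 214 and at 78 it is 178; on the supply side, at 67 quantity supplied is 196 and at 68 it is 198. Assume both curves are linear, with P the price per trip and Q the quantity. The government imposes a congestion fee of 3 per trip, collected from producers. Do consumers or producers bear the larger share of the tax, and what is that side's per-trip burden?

Producers bear the larger share: 1.8 per trip.

Demand slope: (178 − 214)/(78 − 66) = -3, so Qd = 412 − 3P.
Supply slope: (198 − 196)/(68 − 67) = 2, so Qs = 2P + 62.
Before the tax: set 412 − 3P = 2P + 62 → P* = 70, Q* = 202.
With the tax collected from producers, supply shifts: Qs = 2(P − 3) + 62.
New equilibrium: consumers pay 71.2, producers receive 68.2, Q = 198.4. (Wedge: Pb − Ps = 3.)
Per-trip burden: consumers 1.2, producers 1.8.
Producers take the larger share because supply is less price-elastic here (demand slope 3 vs supply slope 2).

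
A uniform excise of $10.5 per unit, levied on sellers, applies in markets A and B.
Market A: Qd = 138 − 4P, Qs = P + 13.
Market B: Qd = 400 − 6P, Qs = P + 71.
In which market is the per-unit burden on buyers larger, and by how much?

Market A: pre-tax P* = $25, Q* = 38; post-tax Q = 29.6; per-unit burden on buyers = $2.1.
Market B: pre-tax P* = $47, Q* = 118; post-tax Q = 109; per-unit burden on buyers = $1.5.
Difference: $2.1 vs $1.5 → market A is larger by $0.6.

Market A, by $0.6.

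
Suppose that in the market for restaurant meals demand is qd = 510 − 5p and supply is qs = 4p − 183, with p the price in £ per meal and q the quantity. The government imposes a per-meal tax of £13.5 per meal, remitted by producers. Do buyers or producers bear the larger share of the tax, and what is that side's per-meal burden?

Without the tax, 510 − 5p = 4p − 183 gives 9p = 693, so p* = £77 and q* = 125.
With the tax collected from producers, supply shifts: qs = 4(p − 13.5) − 183.
New equilibrium: buyers pay £83, producers receive £69.5, q = 95. (Wedge: pb − ps = 13.5.)
Per-meal burden: buyers £6, producers £7.5.
Producers take the larger share because supply is less price-elastic here (demand slope 5 vs supply slope 4).

Producers bear the larger share: £7.5 per meal.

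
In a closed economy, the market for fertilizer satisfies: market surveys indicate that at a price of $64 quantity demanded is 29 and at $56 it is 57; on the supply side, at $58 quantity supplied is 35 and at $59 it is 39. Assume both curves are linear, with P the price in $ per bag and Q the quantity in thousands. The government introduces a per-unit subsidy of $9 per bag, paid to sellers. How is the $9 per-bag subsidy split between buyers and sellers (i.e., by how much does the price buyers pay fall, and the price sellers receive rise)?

Demand slope: (57 − 29)/(56 − 64) = -3.5, so Qd = 253 − 3.5P.
Supply slope: (39 − 35)/(59 − 58) = 4, so Qs = 4P − 197.
Before the subsidy: set 253 − 3.5P = 4P − 197 → P* = $60, Q* = 43.
With a per-unit subsidy paid to sellers, each receives P + 9 per unit sold, so supply becomes Qs = 4(P + 9) − 197.
New equilibrium: buyers pay $55.2, sellers receive $64.2, Q = 59.8. (Wedge: Pb − Ps = −9.)
Gain to buyers: $4.8; to sellers: $4.2. (They sum to $9.)

Buyers gain $4.8 per bag; sellers gain $4.2 per bag.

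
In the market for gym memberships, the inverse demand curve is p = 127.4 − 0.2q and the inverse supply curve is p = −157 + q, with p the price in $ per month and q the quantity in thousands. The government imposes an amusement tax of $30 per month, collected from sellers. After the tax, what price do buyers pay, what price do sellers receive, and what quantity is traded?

Rewrite in direct form: qd = 637 − 5p and qs = p + 157.
Without the tax, 637 − 5p = p + 157 gives 6p = 480, so p* = $80 and q* = 237.
With the tax collected from sellers, supply shifts: qs = (p − 30) + 157.
Solving gives q = 212 with buyers paying $85 and sellers receiving $55 (the $30 wedge).
The less price-elastic side of the market bears the larger share of a per-unit tax.

Buyers pay $85; sellers receive $55; quantity = 212.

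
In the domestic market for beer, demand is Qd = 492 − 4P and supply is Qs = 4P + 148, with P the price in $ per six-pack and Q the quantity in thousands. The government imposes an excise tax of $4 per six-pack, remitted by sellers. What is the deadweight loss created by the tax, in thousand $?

Before the tax: set 492 − 4P = 4P + 148 → P* = $43, Q* = 320.
With the tax collected from sellers, supply shifts: Qs = 4(P − 4) + 148.
Solving gives Q = 312 with consumers paying $45 and sellers receiving $41 (the $4 wedge).
Quantity falls by |ΔQ| = |320 − 312| = 8.
DWL = ½ · t · |ΔQ| = ½ · 4 · 8 = $16.

Deadweight loss = $16 thousand.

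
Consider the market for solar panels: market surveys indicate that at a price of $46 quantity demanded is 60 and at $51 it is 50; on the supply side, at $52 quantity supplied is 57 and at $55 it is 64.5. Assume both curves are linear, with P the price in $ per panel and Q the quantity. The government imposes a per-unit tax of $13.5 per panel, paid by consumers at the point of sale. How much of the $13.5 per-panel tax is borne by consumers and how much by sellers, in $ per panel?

Consumers bear $7.5 per panel; sellers bear $6 per panel.

Demand slope: (50 − 60)/(51 − 46) = -2, so Qd = 152 − 2P.
Supply slope: (64.5 − 57)/(55 − 52) = 2.5, so Qs = 2.5P − 73.
Without the tax, 152 − 2P = 2.5P − 73 gives 4.5P = 225, so P* = $50 and Q* = 52.
With the tax collected from consumers, demand (in seller-price terms) shifts: Qd = 152 − 2(P + 13.5).
New equilibrium: consumers pay $57.5, sellers receive $44, Q = 37. (Wedge: Pb − Ps = 13.5.)
Burden on consumers: $7.5; on sellers: $6. (They sum to $13.5.)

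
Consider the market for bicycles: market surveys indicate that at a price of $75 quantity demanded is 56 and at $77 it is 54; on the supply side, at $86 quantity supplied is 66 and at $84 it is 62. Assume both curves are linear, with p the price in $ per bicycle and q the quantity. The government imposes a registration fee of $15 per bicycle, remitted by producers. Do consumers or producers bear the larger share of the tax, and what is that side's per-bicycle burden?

Demand slope: (54 − 56)/(77 − 75) = -1, so qd = 131 − p.
Supply slope: (62 − 66)/(84 − 86) = 2, so qs = 2p − 106.
Before the tax: set 131 − p = 2p − 106 → p* = $79, q* = 52.
With the tax collected from producers, supply shifts: qs = 2(p − 15) − 106.
Solving gives q = 42 with consumers paying $89 and producers receiving $74 (the $15 wedge).
Per-bicycle burden: consumers $10, producers $5.
Consumers take the larger share because demand is less price-elastic here (demand slope 1 vs supply slope 2).

Consumers bear the larger share: $10 per bicycle.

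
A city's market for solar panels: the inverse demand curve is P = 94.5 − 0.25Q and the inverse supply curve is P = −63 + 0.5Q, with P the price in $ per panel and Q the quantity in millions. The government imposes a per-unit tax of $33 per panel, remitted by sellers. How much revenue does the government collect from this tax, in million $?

Tax revenue = $5478 million.

Inverting to Q(P) form: Qd = 378 − 4P; Qs = 2P + 126.
Before the tax: set 378 − 4P = 2P + 126 → P* = $42, Q* = 210.
With the tax collected from sellers, supply shifts: Qs = 2(P − 33) + 126.
New equilibrium: consumers pay $53, sellers receive $20, Q = 166. (Wedge: Pb − Ps = 33.)
Revenue = t · Q = 33 · 166 = $5478.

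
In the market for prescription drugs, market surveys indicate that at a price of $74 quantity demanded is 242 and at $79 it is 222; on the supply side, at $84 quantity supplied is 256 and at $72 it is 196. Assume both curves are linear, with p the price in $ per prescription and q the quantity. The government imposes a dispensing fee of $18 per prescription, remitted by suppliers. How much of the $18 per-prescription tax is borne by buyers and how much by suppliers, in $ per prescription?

Demand slope: (222 − 242)/(79 − 74) = -4, so qd = 538 − 4p.
Supply slope: (196 − 256)/(72 − 84) = 5, so qs = 5p − 164.
Without the tax, 538 − 4p = 5p − 164 gives 9p = 702, so p* = $78 and q* = 226.
With the tax collected from suppliers, supply shifts: qs = 5(p − 18) − 164.
Solving gives q = 186 with buyers paying $88 and suppliers receiving $70 (the $18 wedge).
Burden on buyers: $10; on suppliers: $8. (They sum to $18.)
The less price-elastic side of the market bears the larger share of a per-unit tax.

Buyers bear $10 per prescription; suppliers bear $8 per prescription.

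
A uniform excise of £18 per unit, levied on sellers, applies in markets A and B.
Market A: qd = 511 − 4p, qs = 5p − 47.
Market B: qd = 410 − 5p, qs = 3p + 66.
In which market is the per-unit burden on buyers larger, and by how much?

Market A, by £3.25.

Market A: pre-tax p* = £62, q* = 263; post-tax q = 223; per-unit burden on buyers = £10.
Market B: pre-tax p* = £43, q* = 195; post-tax q = 161.25; per-unit burden on buyers = £6.75.
Difference: £10 vs £6.75 → market A is larger by £3.25.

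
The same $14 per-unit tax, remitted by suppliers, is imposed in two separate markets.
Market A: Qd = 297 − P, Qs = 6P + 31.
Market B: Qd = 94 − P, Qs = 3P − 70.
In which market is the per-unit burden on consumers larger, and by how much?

Market A: pre-tax P* = $38, Q* = 259; post-tax Q = 247; per-unit burden on consumers = $12.
Market B: pre-tax P* = $41, Q* = 53; post-tax Q = 42.5; per-unit burden on consumers = $10.5.
Difference: $12 vs $10.5 → market A is larger by $1.5.

Market A, by $1.5.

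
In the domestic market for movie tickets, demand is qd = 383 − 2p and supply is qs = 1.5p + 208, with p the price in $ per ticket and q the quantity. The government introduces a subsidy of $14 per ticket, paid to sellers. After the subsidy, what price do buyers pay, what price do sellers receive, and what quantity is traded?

Buyers pay $44; sellers receive $58; quantity = 295.

Without the subsidy, 383 − 2p = 1.5p + 208 gives 3.5p = 175, so p* = $50 and q* = 283.
With a per-unit subsidy paid to sellers, each receives p + 14 per unit sold, so supply becomes qs = 1.5(p + 14) + 208.
Solving gives q = 295 with buyers paying $44 and sellers receiving $58 (the $14 wedge).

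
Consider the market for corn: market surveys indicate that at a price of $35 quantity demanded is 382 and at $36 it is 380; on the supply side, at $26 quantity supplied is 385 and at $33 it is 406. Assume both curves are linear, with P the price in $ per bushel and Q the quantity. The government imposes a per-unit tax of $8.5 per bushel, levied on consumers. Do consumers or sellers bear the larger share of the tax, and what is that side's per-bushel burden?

Demand slope: (380 − 382)/(36 − 35) = -2, so Qd = 452 − 2P.
Supply slope: (406 − 385)/(33 − 26) = 3, so Qs = 3P + 307.
Without the tax, 452 − 2P = 3P + 307 gives 5P = 145, so P* = $29 and Q* = 394.
With the tax collected from consumers, demand (in seller-price terms) shifts: Qd = 452 − 2(P + 8.5).
Solving gives Q = 383.8 with consumers paying $34.1 and sellers receiving $25.6 (the $8.5 wedge).
Per-bushel burden: consumers $5.1, sellers $3.4.
Consumers take the larger share because demand is less price-elastic here (demand slope 2 vs supply slope 3).

Consumers bear the larger share: $5.1 per bushel.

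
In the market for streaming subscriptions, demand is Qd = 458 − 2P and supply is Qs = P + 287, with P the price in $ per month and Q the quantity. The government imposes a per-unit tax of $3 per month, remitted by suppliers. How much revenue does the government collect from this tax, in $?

Without the tax, 458 − 2P = P + 287 gives 3P = 171, so P* = $57 and Q* = 344.
With the tax collected from suppliers, supply shifts: Qs = (P − 3) + 287.
New equilibrium: buyers pay $58, suppliers receive $55, Q = 342. (Wedge: Pb − Ps = 3.)
Revenue = t · Q = 3 · 342 = $1026.

Tax revenue = $1026.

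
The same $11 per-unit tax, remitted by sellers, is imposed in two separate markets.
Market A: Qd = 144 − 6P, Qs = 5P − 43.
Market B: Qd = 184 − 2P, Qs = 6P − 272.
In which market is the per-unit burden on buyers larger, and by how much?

Market B, by $3.25.

Market A: pre-tax P* = $17, Q* = 42; post-tax Q = 12; per-unit burden on buyers = $5.
Market B: pre-tax P* = $57, Q* = 70; post-tax Q = 53.5; per-unit burden on buyers = $8.25.
Difference: $5 vs $8.25 → market B is larger by $3.25.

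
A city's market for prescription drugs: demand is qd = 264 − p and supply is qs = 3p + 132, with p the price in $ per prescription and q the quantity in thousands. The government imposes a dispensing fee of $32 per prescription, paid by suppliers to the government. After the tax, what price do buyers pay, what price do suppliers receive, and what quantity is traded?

Buyers pay $57; suppliers receive $25; quantity = 207.

Without the tax, 264 − p = 3p + 132 gives 4p = 132, so p* = $33 and q* = 231.
With the tax collected from suppliers, supply shifts: qs = 3(p − 32) + 132.
Solving gives q = 207 with buyers paying $57 and suppliers receiving $25 (the $32 wedge).
The less price-elastic side of the market bears the larger share of a per-unit tax.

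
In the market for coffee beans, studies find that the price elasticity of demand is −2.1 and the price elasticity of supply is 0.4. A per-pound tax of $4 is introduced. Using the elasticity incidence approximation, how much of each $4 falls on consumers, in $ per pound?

Incidence ratio: consumers' share ≈ εs / (εs + |εd|) = 0.4 / (0.4 + 2.1) = 0.16.
So consumers bear ≈ 0.16 × $4 = $0.64; producers bear $3.36.

Consumers bear ≈ $0.64 per pound.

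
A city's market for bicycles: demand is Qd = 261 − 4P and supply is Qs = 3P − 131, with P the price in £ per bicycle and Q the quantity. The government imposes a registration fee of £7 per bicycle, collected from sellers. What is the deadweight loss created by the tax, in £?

Without the tax, 261 − 4P = 3P − 131 gives 7P = 392, so P* = £56 and Q* = 37.
With the tax collected from sellers, supply shifts: Qs = 3(P − 7) − 131.
Solving gives Q = 25 with consumers paying £59 and sellers receiving £52 (the £7 wedge).
Quantity falls by |ΔQ| = |37 − 25| = 12.
DWL = ½ · t · |ΔQ| = ½ · 7 · 12 = £42.

Deadweight loss = £42.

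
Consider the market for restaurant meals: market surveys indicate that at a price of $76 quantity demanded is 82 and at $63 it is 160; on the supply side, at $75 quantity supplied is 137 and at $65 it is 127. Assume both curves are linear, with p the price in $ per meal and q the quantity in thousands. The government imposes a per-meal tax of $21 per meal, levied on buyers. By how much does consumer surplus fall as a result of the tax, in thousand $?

Demand slope: (160 − 82)/(63 − 76) = -6, so qd = 538 − 6p.
Supply slope: (127 − 137)/(65 − 75) = 1, so qs = p + 62.
Without the tax, 538 − 6p = p + 62 gives 7p = 476, so p* = $68 and q* = 130.
With the tax collected from buyers, demand (in seller-price terms) shifts: qd = 538 − 6(p + 21).
Solving gives q = 112 with buyers paying $71 and suppliers receiving $50 (the $21 wedge).
ΔCS is the trapezoid between Q = 112 and Q = 130 of height $3: ½ · (130 + 112) · 3 = $363.

Consumer surplus falls by $363 thousand.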